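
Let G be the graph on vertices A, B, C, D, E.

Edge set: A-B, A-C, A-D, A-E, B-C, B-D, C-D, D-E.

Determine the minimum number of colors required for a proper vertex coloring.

A, B, C, D are pairwise adjacent (a clique of size 4), so at least 4 colors are needed.
4 colors suffice: color 1 → {A}; color 2 → {D}; color 3 → {C, E}; color 4 → {B}. Each edge has distinct colors on its endpoints.

4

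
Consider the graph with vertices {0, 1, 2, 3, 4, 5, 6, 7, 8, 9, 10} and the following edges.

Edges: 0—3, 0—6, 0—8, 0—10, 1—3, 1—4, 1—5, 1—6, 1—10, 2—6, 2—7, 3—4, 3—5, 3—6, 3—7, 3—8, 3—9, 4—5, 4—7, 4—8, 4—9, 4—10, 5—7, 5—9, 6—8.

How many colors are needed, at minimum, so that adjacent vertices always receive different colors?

4

1, 3, 4, 5 are pairwise adjacent (a clique of size 4), so at least 4 colors are needed.
One proper 4-coloring: 0=green, 1=green, 2=red, 3=red, 4=blue, 5=yellow, 6=blue, 7=green, 8=yellow, 9=green, 10=red. Every edge joins two different colors.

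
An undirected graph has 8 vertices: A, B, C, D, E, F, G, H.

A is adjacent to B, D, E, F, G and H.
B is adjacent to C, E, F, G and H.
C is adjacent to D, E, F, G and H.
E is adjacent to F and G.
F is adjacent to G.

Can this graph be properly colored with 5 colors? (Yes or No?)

Yes

The chromatic number is 5. A, B, E, F, G are mutually adjacent (a clique of size 5), so at least 5 colors are needed.
5 colors suffice: color red → {B, D}; color blue → {A, C}; color green → {F, H}; color yellow → {E}; color purple → {G}.
That is already a proper 5-coloring.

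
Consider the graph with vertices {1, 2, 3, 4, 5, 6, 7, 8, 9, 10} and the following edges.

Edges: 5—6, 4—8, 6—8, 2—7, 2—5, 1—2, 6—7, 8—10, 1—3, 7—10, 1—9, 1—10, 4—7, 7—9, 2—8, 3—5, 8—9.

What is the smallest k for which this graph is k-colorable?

6 and 8 are adjacent, so at least 2 colors are needed.
A valid assignment using 2 colors: 1=red, 2=blue, 3=blue, 4=blue, 5=red, 6=blue, 7=red, 8=red, 9=blue, 10=blue. Each edge has distinct colors on its endpoints.

2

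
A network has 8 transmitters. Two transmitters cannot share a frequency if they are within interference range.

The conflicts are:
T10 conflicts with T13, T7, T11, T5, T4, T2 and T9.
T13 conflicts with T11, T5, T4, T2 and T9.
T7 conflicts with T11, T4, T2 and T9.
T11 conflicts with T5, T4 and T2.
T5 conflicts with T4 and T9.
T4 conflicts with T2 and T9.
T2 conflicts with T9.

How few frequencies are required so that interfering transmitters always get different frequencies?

5

T10, T13, T11, T5, T4 pairwise conflict, so at least 5 frequencies are needed.
5 frequencies suffice: frequency 1 → {T4}; frequency 2 → {T10}; frequency 3 → {T5, T2}; frequency 4 → {T11, T9}; frequency 5 → {T13, T7}. No two conflicting transmitters share a frequency.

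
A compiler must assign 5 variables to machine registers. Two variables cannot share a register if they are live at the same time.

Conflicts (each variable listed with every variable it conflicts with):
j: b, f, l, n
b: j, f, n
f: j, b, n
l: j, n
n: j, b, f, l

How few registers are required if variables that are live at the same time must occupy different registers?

4

j, b, f, n are mutually in conflict, so at least 4 registers are needed.
4 registers suffice: register 1 → {n}; register 2 → {j}; register 3 → {f, l}; register 4 → {b}. Each listed conflict is separated.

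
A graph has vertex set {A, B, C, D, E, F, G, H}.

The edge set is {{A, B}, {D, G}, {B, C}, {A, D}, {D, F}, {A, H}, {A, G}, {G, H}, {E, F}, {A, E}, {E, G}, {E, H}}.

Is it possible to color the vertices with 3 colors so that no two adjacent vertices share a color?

A, E, G, H form a clique, so at least 4 colors are needed.
So 3 colors are not enough.

No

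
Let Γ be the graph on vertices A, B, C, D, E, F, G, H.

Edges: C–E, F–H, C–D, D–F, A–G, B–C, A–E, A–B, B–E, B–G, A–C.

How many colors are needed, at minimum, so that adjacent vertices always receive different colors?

4

A, B, C, E are mutually adjacent (a clique of size 4), so at least 4 colors are needed.
A valid assignment using 4 colors: A=1, B=3, C=2, D=1, E=4, F=2, G=2, H=1. Each edge has distinct colors on its endpoints.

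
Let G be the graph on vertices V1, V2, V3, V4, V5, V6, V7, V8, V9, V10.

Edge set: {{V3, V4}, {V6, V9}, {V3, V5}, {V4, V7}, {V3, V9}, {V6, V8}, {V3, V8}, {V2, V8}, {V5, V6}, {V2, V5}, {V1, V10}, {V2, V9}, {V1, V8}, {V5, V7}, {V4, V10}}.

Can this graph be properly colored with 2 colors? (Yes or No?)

No

The cycle V8-V1-V10-V4-V3-V8 has odd length 5, so it cannot be 2-colored; at least 3 colors are needed.
So 2 colors are not enough.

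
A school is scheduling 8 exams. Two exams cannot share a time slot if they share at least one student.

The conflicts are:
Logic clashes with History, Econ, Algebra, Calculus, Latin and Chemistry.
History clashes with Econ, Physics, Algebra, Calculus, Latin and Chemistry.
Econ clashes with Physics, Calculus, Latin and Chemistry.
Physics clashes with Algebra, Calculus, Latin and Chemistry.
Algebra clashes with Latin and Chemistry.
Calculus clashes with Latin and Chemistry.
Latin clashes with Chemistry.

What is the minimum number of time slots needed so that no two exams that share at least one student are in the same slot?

History, Econ, Physics, Calculus, Latin, Chemistry are mutually in conflict, so at least 6 time slots are needed.
6 time slots suffice: time slot 1 → {Chemistry}; time slot 2 → {History}; time slot 3 → {Latin}; time slot 4 → {Algebra, Calculus}; time slot 5 → {Logic, Physics}; time slot 6 → {Econ}. Every pair that conflicts lands in different time slots.

6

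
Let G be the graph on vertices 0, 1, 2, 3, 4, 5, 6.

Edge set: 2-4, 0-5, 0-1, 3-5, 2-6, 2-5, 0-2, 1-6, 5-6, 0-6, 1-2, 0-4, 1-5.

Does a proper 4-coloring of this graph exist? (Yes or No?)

0, 1, 2, 5, 6 are pairwise adjacent (a clique of size 5), so at least 5 colors are needed.
So 4 colors are not enough.

No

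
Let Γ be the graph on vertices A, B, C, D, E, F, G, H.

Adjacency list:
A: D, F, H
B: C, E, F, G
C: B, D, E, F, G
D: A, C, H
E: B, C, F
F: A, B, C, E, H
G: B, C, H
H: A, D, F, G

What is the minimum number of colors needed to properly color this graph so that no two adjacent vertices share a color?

4

B, C, E, F are mutually adjacent (a clique of size 4), so at least 4 colors are needed.
A valid assignment using 4 colors: A=3, B=3, C=2, D=1, E=4, F=1, G=1, H=2. No two adjacent vertices share a color.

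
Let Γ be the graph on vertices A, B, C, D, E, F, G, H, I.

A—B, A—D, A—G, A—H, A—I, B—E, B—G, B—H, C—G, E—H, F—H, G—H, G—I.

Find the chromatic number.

4

A, B, G, H are pairwise adjacent (a clique of size 4), so at least 4 colors are needed.
4 colors suffice: color 1 → {A, C, E, F}; color 2 → {D, G}; color 3 → {H, I}; color 4 → {B}. Each edge has distinct colors on its endpoints.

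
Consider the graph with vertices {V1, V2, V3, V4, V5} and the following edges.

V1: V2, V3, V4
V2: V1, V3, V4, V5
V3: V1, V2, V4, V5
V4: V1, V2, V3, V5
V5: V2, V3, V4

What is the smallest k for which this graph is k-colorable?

V1, V2, V3, V4 form a clique, so at least 4 colors are needed.
4 colors suffice: color 1 → {V3}; color 2 → {V4}; color 3 → {V2}; color 4 → {V1, V5}. Each edge has distinct colors on its endpoints.

4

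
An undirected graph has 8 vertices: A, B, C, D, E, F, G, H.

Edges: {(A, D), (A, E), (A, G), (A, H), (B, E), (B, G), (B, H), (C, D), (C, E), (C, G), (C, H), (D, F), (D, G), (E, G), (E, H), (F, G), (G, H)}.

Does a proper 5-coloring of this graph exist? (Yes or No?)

The chromatic number is 4. B, E, G, H are mutually adjacent (a clique of size 4), so at least 4 colors are needed.
4 colors suffice: A=yellow, B=yellow, C=yellow, D=blue, E=green, F=green, G=red, H=blue.
Since 5 ≥ 4, a proper 5-coloring certainly exists.

Yes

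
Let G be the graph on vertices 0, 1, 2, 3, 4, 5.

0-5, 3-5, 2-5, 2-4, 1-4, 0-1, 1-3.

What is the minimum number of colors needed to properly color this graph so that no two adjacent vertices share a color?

The cycle 0-5-2-4-1-0 has odd length 5, so it cannot be 2-colored; at least 3 colors are needed.
3 colors suffice: color a → {1, 5}; color b → {0, 2, 3}; color c → {4}. Each edge has distinct colors on its endpoints.

3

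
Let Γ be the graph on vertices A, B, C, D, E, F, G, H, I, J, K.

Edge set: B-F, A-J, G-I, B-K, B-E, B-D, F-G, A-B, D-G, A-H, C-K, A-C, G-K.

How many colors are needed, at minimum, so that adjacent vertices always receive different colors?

B and F are adjacent, so at least 2 colors are needed.
2 colors suffice: color red → {B, C, G, H, J}; color blue → {A, D, E, F, I, K}. No two adjacent vertices share a color.

2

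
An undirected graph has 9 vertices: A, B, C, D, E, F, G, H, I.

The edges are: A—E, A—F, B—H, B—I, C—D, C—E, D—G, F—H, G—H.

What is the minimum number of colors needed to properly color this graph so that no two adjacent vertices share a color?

The cycle G-H-F-A-E-C-D-G has odd length 7, so it cannot be 2-colored; at least 3 colors are needed.
3 colors suffice: color red → {A, C, H, I}; color blue → {B, D, E, F}; color green → {G}. Each edge has distinct colors on its endpoints.

3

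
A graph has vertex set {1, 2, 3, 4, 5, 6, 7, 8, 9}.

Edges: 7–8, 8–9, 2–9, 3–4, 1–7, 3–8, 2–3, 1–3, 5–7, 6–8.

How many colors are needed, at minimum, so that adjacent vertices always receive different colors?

2

6 and 8 are adjacent, so at least 2 colors are needed.
2 colors suffice: color a → {1, 2, 4, 5, 8}; color b → {3, 6, 7, 9}. Every edge joins two different colors.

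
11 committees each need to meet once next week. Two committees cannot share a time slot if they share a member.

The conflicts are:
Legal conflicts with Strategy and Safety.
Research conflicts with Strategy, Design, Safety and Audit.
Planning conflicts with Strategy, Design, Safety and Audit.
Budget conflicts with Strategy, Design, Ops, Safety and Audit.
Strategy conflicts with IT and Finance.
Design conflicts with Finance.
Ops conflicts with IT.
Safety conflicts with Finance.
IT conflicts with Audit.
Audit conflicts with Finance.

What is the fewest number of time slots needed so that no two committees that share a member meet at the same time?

Audit and Finance conflict, so at least 2 time slots are needed.
2 time slots suffice: time slot 1 → {Strategy, Design, Ops, Safety, Audit}; time slot 2 → {Legal, Research, Planning, Budget, IT, Finance}. Every pair that conflicts lands in different time slots.

2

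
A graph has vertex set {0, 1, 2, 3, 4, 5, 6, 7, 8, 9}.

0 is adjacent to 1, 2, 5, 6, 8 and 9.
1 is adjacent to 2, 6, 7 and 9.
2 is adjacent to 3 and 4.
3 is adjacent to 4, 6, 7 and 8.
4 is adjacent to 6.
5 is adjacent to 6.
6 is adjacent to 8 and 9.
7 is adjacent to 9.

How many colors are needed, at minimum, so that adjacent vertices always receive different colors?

0, 1, 6, 9 form a clique, so at least 4 colors are needed.
4 colors suffice: 0=b, 1=c, 2=a, 3=b, 4=c, 5=c, 6=a, 7=a, 8=c, 9=d. No two adjacent vertices share a color.

4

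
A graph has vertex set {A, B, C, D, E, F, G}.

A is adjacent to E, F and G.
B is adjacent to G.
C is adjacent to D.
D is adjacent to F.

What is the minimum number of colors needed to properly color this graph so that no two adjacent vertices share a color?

2

D and F are adjacent, so at least 2 colors are needed.
2 colors suffice: A=1, B=1, C=2, D=1, E=2, F=2, G=2. Every edge joins two different colors.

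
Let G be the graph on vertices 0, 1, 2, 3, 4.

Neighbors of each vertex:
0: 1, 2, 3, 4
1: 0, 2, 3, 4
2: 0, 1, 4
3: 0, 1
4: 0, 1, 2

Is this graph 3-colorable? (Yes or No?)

No

0, 1, 2, 4 are mutually adjacent (a clique of size 4), so at least 4 colors are needed.
So 3 colors are not enough.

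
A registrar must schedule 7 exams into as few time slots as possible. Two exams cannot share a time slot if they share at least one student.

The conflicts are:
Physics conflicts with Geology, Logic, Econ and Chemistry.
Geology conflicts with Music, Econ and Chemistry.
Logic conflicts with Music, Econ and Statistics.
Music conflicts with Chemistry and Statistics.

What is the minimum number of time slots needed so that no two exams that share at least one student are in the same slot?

Physics, Geology, Econ pairwise conflict, so at least 3 time slots are needed.
3 time slots suffice: time slot 1 → {Geology, Logic}; time slot 2 → {Physics, Music}; time slot 3 → {Econ, Chemistry, Statistics}. Each listed conflict is separated.

3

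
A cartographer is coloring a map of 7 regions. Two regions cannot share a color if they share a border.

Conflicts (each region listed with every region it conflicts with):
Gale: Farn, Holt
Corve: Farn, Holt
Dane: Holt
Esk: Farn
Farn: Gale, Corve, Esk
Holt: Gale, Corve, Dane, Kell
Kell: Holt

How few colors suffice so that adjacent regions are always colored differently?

Holt and Kell conflict, so at least 2 colors are needed.
One proper 2-coloring: Gale=2, Corve=2, Dane=2, Esk=2, Farn=1, Holt=1, Kell=2. Every pair that conflicts lands in different colors.

2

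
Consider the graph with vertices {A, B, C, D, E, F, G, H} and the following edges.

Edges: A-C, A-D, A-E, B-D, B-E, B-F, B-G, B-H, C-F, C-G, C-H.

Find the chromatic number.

The cycle B-H-C-A-D-B has odd length 5, so it cannot be 2-colored; at least 3 colors are needed.
3 colors suffice: A=2, B=1, C=1, D=3, E=3, F=2, G=2, H=2. No two adjacent vertices share a color.

3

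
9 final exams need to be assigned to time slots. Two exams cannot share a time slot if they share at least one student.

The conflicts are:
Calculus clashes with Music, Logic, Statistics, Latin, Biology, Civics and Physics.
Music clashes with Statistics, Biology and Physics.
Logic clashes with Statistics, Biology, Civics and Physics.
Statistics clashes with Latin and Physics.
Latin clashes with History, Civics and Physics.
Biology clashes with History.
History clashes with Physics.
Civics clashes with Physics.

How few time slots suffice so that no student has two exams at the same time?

Calculus, Music, Statistics, Physics pairwise conflict, so at least 4 time slots are needed.
4 time slots suffice: Calculus=1, Music=3, Logic=3, Statistics=4, Latin=3, Biology=2, History=1, Civics=4, Physics=2. Every pair that conflicts lands in different time slots.

4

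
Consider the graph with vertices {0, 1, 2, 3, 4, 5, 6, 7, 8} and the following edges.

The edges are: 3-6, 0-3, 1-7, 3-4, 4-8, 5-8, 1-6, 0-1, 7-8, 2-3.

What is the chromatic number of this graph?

2

1 and 7 are adjacent, so at least 2 colors are needed.
A valid assignment using 2 colors: 0=b, 1=a, 2=b, 3=a, 4=b, 5=b, 6=b, 7=b, 8=a. Each edge has distinct colors on its endpoints.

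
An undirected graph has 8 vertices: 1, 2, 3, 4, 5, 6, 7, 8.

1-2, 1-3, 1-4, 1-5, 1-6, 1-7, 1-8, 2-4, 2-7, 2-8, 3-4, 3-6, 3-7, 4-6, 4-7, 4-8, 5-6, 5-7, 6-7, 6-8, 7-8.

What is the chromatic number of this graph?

5

1, 3, 4, 6, 7 are pairwise adjacent (a clique of size 5), so at least 5 colors are needed.
5 colors suffice: color a → {1}; color b → {7}; color c → {4, 5}; color d → {2, 6}; color e → {3, 8}. Each edge has distinct colors on its endpoints.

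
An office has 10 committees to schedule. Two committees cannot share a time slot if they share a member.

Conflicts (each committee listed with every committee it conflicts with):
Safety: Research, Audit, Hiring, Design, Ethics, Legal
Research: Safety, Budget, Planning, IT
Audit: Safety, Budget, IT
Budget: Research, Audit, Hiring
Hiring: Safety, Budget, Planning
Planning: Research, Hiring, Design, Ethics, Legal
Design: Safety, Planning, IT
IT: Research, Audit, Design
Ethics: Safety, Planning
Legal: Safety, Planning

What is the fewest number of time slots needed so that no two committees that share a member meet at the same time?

2

Planning and Ethics conflict, so at least 2 time slots are needed.
2 time slots suffice: time slot 1 → {Safety, Budget, Planning, IT}; time slot 2 → {Research, Audit, Hiring, Design, Ethics, Legal}. No two conflicting committees share a time slot.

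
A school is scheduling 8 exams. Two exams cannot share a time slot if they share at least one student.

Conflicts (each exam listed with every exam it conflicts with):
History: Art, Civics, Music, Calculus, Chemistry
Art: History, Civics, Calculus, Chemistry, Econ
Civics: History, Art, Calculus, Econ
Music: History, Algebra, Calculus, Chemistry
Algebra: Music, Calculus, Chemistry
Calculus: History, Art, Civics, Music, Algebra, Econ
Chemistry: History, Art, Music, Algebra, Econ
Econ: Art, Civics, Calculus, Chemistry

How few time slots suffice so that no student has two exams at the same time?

4

History, Art, Civics, Calculus all conflict with each other, so at least 4 time slots are needed.
4 time slots suffice: time slot 1 → {Calculus, Chemistry}; time slot 2 → {History, Algebra, Econ}; time slot 3 → {Art, Music}; time slot 4 → {Civics}. No two conflicting exams share a time slot.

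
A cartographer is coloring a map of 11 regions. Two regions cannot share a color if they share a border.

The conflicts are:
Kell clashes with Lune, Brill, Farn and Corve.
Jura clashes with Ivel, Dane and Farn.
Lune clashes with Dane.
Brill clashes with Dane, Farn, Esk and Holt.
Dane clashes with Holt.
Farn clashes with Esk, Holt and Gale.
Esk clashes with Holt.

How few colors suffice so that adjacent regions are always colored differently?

Brill, Farn, Esk, Holt all conflict with each other, so at least 4 colors are needed.
4 colors suffice: Kell=3, Jura=2, Ivel=1, Lune=2, Brill=2, Dane=1, Farn=1, Esk=4, Holt=3, Gale=2, Corve=1. Each listed conflict is separated.

4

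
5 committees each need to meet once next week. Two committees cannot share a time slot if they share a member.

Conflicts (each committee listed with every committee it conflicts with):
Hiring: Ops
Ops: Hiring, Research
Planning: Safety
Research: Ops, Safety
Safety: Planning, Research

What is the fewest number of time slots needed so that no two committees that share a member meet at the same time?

2

Hiring and Ops conflict, so at least 2 time slots are needed.
Using 2 time slots: Hiring=2, Ops=1, Planning=2, Research=2, Safety=1. Every pair that conflicts lands in different time slots.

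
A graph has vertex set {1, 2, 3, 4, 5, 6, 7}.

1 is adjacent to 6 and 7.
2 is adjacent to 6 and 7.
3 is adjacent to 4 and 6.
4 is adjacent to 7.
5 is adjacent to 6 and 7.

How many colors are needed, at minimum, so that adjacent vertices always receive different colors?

3

The cycle 3-6-2-7-4-3 has odd length 5, so it cannot be 2-colored; at least 3 colors are needed.
3 colors suffice: color red → {6, 7}; color blue → {1, 2, 4, 5}; color green → {3}. Each edge has distinct colors on its endpoints.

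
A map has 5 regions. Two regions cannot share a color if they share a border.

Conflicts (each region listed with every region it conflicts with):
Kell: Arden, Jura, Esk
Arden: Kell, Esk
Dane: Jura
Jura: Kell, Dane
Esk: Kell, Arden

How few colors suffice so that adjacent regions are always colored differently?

3

Kell, Arden, Esk are mutually in conflict, so at least 3 colors are needed.
3 colors suffice: color 1 → {Kell, Dane}; color 2 → {Arden, Jura}; color 3 → {Esk}. Each listed conflict is separated.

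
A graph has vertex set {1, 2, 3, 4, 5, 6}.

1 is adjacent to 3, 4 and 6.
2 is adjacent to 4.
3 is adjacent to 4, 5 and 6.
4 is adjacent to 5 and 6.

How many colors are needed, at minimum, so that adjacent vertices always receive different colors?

4

1, 3, 4, 6 are pairwise adjacent (a clique of size 4), so at least 4 colors are needed.
A valid assignment using 4 colors: 1=green, 2=blue, 3=blue, 4=red, 5=green, 6=yellow. Every edge joins two different colors.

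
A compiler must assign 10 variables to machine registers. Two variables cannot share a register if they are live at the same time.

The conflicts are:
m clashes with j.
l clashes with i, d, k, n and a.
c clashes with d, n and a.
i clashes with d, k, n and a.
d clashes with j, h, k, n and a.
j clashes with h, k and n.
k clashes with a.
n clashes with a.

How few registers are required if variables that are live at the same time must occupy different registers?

5

l, i, d, n, a are mutually in conflict, so at least 5 registers are needed.
5 registers suffice: register 1 → {m, d}; register 2 → {h, k, n}; register 3 → {j, a}; register 4 → {l, c}; register 5 → {i}. No two conflicting variables share a register.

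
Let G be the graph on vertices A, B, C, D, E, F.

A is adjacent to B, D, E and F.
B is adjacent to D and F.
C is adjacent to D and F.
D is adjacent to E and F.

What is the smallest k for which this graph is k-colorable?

4

A, B, D, F are pairwise adjacent (a clique of size 4), so at least 4 colors are needed.
4 colors suffice: color 1 → {D}; color 2 → {A, C}; color 3 → {E, F}; color 4 → {B}. Every edge joins two different colors.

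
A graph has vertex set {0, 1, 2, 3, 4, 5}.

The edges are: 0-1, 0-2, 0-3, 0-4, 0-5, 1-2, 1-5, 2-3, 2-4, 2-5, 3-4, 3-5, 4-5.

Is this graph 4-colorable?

No

0, 2, 3, 4, 5 form a clique, so at least 5 colors are needed.
So 4 colors are not enough.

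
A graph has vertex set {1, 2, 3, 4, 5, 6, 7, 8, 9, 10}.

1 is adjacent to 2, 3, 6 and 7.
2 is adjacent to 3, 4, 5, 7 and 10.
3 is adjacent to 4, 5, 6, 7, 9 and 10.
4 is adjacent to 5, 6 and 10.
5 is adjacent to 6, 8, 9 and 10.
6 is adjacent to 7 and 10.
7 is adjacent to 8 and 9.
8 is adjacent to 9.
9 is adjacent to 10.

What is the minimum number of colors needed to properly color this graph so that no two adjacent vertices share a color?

5

3, 4, 5, 6, 10 are pairwise adjacent (a clique of size 5), so at least 5 colors are needed.
A valid assignment using 5 colors: 1=yellow, 2=green, 3=red, 4=purple, 5=blue, 6=green, 7=blue, 8=red, 9=green, 10=yellow. Each edge has distinct colors on its endpoints.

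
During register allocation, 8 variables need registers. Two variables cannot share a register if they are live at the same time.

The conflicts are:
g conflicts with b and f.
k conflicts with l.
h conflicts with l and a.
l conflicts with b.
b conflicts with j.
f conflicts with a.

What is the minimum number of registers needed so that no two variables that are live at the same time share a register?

2

b and j conflict, so at least 2 registers are needed.
A valid assignment using 2 registers: g=1, k=2, h=2, l=1, b=2, f=2, j=1, a=1. Each listed conflict is separated.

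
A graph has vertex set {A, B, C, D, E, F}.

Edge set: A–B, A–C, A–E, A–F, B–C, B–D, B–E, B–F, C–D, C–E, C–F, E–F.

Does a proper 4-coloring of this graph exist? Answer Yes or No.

A, B, C, E, F are pairwise adjacent (a clique of size 5), so at least 5 colors are needed.
So 4 colors are not enough.

No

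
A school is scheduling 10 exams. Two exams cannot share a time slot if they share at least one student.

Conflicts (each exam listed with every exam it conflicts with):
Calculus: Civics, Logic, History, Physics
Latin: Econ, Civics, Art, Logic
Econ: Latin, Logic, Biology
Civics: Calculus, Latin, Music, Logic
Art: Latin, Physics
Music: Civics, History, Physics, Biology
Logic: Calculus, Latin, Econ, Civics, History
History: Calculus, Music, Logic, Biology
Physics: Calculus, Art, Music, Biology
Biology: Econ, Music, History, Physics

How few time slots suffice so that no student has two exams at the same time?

Music, Physics, Biology are mutually in conflict, so at least 3 time slots are needed.
3 time slots suffice: time slot 1 → {Art, Music, Logic}; time slot 2 → {Econ, Civics, History, Physics}; time slot 3 → {Calculus, Latin, Biology}. Each listed conflict is separated.

3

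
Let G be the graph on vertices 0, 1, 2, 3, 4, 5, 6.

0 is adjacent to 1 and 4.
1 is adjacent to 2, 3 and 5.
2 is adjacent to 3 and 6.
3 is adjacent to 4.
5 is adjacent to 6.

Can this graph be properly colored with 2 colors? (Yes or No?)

1, 2, 3 form a triangle, so at least 3 colors are needed.
So 2 colors are not enough.

No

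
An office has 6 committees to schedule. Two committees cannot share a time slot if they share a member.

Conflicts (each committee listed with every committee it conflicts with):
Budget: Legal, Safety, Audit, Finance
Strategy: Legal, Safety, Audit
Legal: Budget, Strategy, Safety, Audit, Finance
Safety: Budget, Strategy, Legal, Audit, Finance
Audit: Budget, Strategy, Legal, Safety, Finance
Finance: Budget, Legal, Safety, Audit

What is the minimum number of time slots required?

Budget, Legal, Safety, Audit, Finance all conflict with each other, so at least 5 time slots are needed.
5 time slots suffice: Budget=4, Strategy=4, Legal=3, Safety=2, Audit=1, Finance=5. No two conflicting committees share a time slot.

5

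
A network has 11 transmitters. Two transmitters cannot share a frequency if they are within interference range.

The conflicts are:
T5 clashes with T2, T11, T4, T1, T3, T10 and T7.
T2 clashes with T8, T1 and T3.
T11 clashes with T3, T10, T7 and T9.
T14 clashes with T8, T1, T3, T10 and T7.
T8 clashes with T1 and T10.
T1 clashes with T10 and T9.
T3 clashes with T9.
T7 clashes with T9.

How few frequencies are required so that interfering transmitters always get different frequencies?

4

T14, T8, T1, T10 all conflict with each other, so at least 4 frequencies are needed.
4 frequencies suffice: frequency 1 → {T5, T8, T9}; frequency 2 → {T11, T4, T1}; frequency 3 → {T3, T10, T7}; frequency 4 → {T2, T14}. Each listed conflict is separated.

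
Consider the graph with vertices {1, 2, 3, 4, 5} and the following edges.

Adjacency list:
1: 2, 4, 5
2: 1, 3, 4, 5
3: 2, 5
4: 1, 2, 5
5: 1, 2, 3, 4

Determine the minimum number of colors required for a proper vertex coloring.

1, 2, 4, 5 are pairwise adjacent (a clique of size 4), so at least 4 colors are needed.
One proper 4-coloring: 1=d, 2=b, 3=c, 4=c, 5=a. Every edge joins two different colors.

4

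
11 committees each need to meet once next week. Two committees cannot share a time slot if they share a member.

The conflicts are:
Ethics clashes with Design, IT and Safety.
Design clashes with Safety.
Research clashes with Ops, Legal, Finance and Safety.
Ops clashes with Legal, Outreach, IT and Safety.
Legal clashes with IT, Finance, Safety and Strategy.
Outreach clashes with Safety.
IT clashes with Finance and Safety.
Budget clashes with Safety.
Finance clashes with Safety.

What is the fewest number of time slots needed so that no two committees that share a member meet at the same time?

4

Ops, Legal, IT, Safety pairwise conflict, so at least 4 time slots are needed.
4 time slots suffice: Ethics=2, Design=3, Research=3, Ops=4, Legal=2, Outreach=2, IT=3, Budget=2, Finance=4, Safety=1, Strategy=1. Each listed conflict is separated.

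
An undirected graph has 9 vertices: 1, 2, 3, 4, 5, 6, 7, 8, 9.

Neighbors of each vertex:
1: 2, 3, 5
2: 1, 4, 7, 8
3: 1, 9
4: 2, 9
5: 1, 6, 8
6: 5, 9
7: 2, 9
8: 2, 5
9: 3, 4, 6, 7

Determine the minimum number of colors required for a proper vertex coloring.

The cycle 1-2-4-9-3-1 has odd length 5, so it cannot be 2-colored; at least 3 colors are needed.
A valid assignment using 3 colors: 1=b, 2=a, 3=c, 4=b, 5=a, 6=b, 7=b, 8=b, 9=a. No two adjacent vertices share a color.

3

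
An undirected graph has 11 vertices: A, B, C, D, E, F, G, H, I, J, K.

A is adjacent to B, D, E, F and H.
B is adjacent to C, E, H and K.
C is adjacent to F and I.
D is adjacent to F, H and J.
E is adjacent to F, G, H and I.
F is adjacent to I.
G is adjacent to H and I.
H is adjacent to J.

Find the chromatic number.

A, B, E, H are pairwise adjacent (a clique of size 4), so at least 4 colors are needed.
4 colors suffice: color 1 → {C, D, E, K}; color 2 → {F, H}; color 3 → {A, I, J}; color 4 → {B, G}. No two adjacent vertices share a color.

4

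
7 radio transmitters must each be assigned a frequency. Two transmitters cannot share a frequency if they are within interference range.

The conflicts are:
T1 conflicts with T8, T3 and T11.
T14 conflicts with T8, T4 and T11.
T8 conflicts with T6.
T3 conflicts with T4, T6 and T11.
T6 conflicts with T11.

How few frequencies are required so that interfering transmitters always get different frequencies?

T1, T3, T11 pairwise conflict, so at least 3 frequencies are needed.
3 frequencies suffice: frequency 1 → {T8, T4, T11}; frequency 2 → {T14, T3}; frequency 3 → {T1, T6}. Every pair that conflicts lands in different frequencies.

3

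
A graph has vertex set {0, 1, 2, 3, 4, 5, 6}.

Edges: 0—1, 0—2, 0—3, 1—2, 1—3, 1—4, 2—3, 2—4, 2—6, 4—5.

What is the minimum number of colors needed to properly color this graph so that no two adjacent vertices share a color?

0, 1, 2, 3 are mutually adjacent (a clique of size 4), so at least 4 colors are needed.
4 colors suffice: color red → {2, 5}; color blue → {1, 6}; color green → {0, 4}; color yellow → {3}. No two adjacent vertices share a color.

4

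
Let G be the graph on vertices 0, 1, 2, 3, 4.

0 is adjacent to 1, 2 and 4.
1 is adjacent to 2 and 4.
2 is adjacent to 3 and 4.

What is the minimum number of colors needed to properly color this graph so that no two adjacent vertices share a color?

4

0, 1, 2, 4 are mutually adjacent (a clique of size 4), so at least 4 colors are needed.
4 colors suffice: color red → {2}; color blue → {1, 3}; color green → {0}; color yellow → {4}. No two adjacent vertices share a color.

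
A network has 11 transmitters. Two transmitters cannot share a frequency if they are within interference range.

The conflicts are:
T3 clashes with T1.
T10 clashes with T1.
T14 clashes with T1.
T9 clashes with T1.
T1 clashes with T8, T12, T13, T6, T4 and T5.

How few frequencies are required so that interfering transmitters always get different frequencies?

T1 and T8 conflict, so at least 2 frequencies are needed.
2 frequencies suffice: frequency 1 → {T1}; frequency 2 → {T3, T10, T14, T9, T8, T12, T13, T6, T4, T5}. Each listed conflict is separated.

2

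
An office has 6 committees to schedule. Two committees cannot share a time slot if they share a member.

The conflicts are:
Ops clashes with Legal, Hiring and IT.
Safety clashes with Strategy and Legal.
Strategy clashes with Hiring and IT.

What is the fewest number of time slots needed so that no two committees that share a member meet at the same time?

The cycle Ops-Hiring-Strategy-Safety-Legal-Ops has odd length 5, so it cannot be 2-colored; at least 3 time slots are needed.
Using 3 time slots: Ops=1, Safety=2, Strategy=1, Legal=3, Hiring=2, IT=2. Each listed conflict is separated.

3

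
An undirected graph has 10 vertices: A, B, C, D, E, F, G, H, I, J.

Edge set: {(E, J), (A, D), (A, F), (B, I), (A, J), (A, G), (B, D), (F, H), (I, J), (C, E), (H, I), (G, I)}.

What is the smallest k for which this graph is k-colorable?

3

The cycle D-A-J-I-B-D has odd length 5, so it cannot be 2-colored; at least 3 colors are needed.
3 colors suffice: color red → {A, E, I}; color blue → {B, C, G, H, J}; color green → {D, F}. Every edge joins two different colors.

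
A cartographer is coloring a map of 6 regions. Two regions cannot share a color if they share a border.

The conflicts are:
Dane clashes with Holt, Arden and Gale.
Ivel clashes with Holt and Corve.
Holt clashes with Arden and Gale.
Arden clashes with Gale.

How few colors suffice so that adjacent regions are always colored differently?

Dane, Holt, Arden, Gale are mutually in conflict, so at least 4 colors are needed.
A valid assignment using 4 colors: Dane=3, Ivel=2, Holt=1, Arden=4, Corve=1, Gale=2. Each listed conflict is separated.

4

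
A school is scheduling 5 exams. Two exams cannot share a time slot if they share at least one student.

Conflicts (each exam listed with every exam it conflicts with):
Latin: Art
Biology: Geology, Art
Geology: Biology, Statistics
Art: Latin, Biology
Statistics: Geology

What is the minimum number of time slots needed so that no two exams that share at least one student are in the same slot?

Biology and Art conflict, so at least 2 time slots are needed.
A valid assignment using 2 time slots: Latin=1, Biology=1, Geology=2, Art=2, Statistics=1. Each listed conflict is separated.

2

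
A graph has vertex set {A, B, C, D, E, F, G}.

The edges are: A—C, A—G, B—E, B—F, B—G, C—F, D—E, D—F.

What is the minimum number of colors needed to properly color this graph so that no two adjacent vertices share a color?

3

The cycle A-C-F-B-G-A has odd length 5, so it cannot be 2-colored; at least 3 colors are needed.
3 colors suffice: A=red, B=blue, C=blue, D=blue, E=red, F=red, G=green. Each edge has distinct colors on its endpoints.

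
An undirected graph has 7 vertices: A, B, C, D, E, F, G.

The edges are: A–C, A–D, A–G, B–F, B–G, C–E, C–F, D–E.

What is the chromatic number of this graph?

The cycle B-F-C-A-G-B has odd length 5, so it cannot be 2-colored; at least 3 colors are needed.
One proper 3-coloring: A=2, B=3, C=1, D=1, E=2, F=2, G=1. Every edge joins two different colors.

3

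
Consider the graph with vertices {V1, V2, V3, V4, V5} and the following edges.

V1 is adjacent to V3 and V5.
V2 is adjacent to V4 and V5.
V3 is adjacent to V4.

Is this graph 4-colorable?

The chromatic number is 3. The cycle V1-V5-V2-V4-V3-V1 has odd length 5, so it cannot be 2-colored; at least 3 colors are needed.
One proper 3-coloring: V1=red, V2=red, V3=green, V4=blue, V5=blue.
Since 4 ≥ 3, a proper 4-coloring certainly exists.

Yes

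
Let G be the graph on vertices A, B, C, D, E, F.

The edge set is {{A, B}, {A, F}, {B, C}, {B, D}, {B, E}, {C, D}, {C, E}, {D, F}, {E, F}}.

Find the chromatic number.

3

B, C, E form a triangle, so at least 3 colors are needed.
3 colors suffice: A=blue, B=red, C=green, D=blue, E=blue, F=red. No two adjacent vertices share a color.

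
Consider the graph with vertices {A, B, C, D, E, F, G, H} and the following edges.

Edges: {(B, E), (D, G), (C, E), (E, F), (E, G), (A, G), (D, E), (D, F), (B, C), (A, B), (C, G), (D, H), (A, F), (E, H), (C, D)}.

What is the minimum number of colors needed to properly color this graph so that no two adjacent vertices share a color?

4

C, D, E, G form a clique, so at least 4 colors are needed.
4 colors suffice: color 1 → {A, E}; color 2 → {B, D}; color 3 → {F, G, H}; color 4 → {C}. Each edge has distinct colors on its endpoints.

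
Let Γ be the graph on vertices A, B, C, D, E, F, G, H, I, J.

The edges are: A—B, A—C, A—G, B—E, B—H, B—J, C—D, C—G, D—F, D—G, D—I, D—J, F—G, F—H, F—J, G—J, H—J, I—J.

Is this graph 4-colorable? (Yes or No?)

The chromatic number is 4. D, F, G, J form a clique, so at least 4 colors are needed.
One proper 4-coloring: A=4, B=2, C=1, D=2, E=1, F=4, G=3, H=3, I=3, J=1.
That is already a proper 4-coloring.

Yes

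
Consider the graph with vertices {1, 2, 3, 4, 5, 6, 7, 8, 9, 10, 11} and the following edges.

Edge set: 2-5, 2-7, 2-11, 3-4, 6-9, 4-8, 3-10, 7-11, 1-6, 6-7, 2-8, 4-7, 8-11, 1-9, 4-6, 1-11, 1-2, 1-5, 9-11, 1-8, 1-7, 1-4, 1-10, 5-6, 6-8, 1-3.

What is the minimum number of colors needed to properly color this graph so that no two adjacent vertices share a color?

1, 4, 6, 7 form a clique, so at least 4 colors are needed.
4 colors suffice: color red → {1}; color blue → {2, 3, 6}; color green → {5, 7, 8, 9, 10}; color yellow → {4, 11}. Each edge has distinct colors on its endpoints.

4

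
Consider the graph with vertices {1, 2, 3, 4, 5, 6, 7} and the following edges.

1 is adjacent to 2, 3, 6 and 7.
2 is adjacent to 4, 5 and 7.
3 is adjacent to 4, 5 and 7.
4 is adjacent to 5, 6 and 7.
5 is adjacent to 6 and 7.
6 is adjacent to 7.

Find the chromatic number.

4

3, 4, 5, 7 are pairwise adjacent (a clique of size 4), so at least 4 colors are needed.
4 colors suffice: color a → {7}; color b → {1, 5}; color c → {4}; color d → {2, 3, 6}. Every edge joins two different colors.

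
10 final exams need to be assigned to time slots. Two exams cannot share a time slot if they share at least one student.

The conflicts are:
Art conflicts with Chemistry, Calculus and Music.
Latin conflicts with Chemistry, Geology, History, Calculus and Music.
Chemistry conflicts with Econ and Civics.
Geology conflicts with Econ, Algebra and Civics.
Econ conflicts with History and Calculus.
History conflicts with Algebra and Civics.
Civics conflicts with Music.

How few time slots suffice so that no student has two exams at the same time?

2

Civics and Music conflict, so at least 2 time slots are needed.
Using 2 time slots: Art=1, Latin=1, Chemistry=2, Geology=2, Econ=1, History=2, Algebra=1, Calculus=2, Civics=1, Music=2. Each listed conflict is separated.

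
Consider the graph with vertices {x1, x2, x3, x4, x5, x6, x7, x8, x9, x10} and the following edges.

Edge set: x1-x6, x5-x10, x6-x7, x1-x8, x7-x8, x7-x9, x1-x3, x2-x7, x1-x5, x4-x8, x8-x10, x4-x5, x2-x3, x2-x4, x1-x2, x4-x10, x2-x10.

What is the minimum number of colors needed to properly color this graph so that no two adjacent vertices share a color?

3

x1, x2, x3 are mutually adjacent, so at least 3 colors are needed.
3 colors suffice: x1=2, x2=1, x3=3, x4=3, x5=1, x6=1, x7=2, x8=1, x9=1, x10=2. No two adjacent vertices share a color.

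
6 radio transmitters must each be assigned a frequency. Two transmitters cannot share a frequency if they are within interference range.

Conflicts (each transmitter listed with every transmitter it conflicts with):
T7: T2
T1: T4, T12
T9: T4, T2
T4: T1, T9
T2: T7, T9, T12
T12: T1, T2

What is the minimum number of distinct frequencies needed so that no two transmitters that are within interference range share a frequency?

3

The cycle T2-T9-T4-T1-T12-T2 has odd length 5, so it cannot be 2-colored; at least 3 frequencies are needed.
3 frequencies suffice: frequency 1 → {T4, T2}; frequency 2 → {T7, T9, T12}; frequency 3 → {T1}. No two conflicting transmitters share a frequency.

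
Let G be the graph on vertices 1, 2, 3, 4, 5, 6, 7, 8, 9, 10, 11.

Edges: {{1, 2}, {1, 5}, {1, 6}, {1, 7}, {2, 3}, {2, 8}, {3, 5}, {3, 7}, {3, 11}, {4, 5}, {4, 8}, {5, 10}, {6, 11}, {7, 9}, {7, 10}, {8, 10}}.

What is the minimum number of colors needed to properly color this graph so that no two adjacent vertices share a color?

3

The cycle 6-11-3-7-1-6 has odd length 5, so it cannot be 2-colored; at least 3 colors are needed.
3 colors suffice: color red → {1, 3, 4, 9, 10}; color blue → {2, 5, 7, 11}; color green → {6, 8}. No two adjacent vertices share a color.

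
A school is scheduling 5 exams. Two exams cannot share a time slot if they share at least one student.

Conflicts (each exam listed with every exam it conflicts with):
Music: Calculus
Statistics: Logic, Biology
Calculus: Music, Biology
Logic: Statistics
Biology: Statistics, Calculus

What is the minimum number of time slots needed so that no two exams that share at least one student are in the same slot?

Statistics and Logic conflict, so at least 2 time slots are needed.
2 time slots suffice: time slot 1 → {Statistics, Calculus}; time slot 2 → {Music, Logic, Biology}. Every pair that conflicts lands in different time slots.

2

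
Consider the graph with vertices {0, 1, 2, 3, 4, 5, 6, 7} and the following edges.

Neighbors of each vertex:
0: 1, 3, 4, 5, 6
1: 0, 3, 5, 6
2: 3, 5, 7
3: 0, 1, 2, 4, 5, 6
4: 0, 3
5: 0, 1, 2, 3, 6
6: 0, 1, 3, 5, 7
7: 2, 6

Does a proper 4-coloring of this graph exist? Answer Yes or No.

0, 1, 3, 5, 6 are pairwise adjacent (a clique of size 5), so at least 5 colors are needed.
So 4 colors are not enough.

No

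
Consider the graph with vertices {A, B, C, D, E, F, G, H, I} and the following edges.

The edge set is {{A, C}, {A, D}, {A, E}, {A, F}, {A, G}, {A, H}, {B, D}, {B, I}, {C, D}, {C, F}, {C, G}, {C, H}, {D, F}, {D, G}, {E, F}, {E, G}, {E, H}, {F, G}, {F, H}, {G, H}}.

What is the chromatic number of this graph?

A, C, D, F, G are mutually adjacent (a clique of size 5), so at least 5 colors are needed.
One proper 5-coloring: A=green, B=red, C=purple, D=yellow, E=purple, F=blue, G=red, H=yellow, I=blue. Each edge has distinct colors on its endpoints.

5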